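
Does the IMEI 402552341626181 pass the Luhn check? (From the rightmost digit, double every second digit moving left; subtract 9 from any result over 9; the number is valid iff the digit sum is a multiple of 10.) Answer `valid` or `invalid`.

From the right, keep odd positions and double even positions (subtract 9 from any doubled value over 9):
  doubled (positions 2,4,...): 7 3 3 8 4 1 0 → sum 26
  kept (positions 1,3,...): 1 1 2 1 3 5 2 4 → sum 19
Total = 45.
45 mod 10 = 5, so the number is invalid.

invalid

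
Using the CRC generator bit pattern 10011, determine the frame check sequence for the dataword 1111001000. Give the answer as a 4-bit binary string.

0000

Append 4 zeros: 11110010000000. Divide by 10011 (XOR where the leading bit is 1):
  pos 0: 11110 XOR 10011 = 01101
  pos 1: 11010 XOR 10011 = 01001
  pos 2: 10011 XOR 10011 = 00000
Remainder (last 4 bits) = 0000. This is the CRC / FCS.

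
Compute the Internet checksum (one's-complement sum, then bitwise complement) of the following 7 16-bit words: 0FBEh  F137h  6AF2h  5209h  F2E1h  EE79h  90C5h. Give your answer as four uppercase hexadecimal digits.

One's-complement addition (fold any carry out of bit 15 back into bit 0):
  0x0FBE + 0xF137 = 0x100F5 → wrap carry → 0x00F6
  0x00F6 + 0x6AF2 = 0x06BE8
  0x6BE8 + 0x5209 = 0x0BDF1
  0xBDF1 + 0xF2E1 = 0x1B0D2 → wrap carry → 0xB0D3
  0xB0D3 + 0xEE79 = 0x19F4C → wrap carry → 0x9F4D
  0x9F4D + 0x90C5 = 0x13012 → wrap carry → 0x3013
One's-complement sum = 0x3013.
Checksum = ~0x3013 & 0xFFFF = 0xCFEC.

CFEC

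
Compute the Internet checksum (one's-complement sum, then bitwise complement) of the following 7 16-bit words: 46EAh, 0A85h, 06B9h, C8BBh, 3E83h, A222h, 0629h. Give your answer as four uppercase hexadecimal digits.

F84C

One's-complement addition (fold any carry out of bit 15 back into bit 0):
  0x46EA + 0x0A85 = 0x0516F
  0x516F + 0x06B9 = 0x05828
  0x5828 + 0xC8BB = 0x120E3 → wrap carry → 0x20E4
  0x20E4 + 0x3E83 = 0x05F67
  0x5F67 + 0xA222 = 0x10189 → wrap carry → 0x018A
  0x018A + 0x0629 = 0x007B3
One's-complement sum = 0x07B3.
Checksum = ~0x07B3 & 0xFFFF = 0xF84C.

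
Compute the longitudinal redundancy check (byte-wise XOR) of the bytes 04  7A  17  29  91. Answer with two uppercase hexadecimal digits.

D1

XOR the bytes together:
  start with 0x04
  0x04 ⊕ 0x7A = 0x7E
  0x7E ⊕ 0x17 = 0x69
  0x69 ⊕ 0x29 = 0x40
  0x40 ⊕ 0x91 = 0xD1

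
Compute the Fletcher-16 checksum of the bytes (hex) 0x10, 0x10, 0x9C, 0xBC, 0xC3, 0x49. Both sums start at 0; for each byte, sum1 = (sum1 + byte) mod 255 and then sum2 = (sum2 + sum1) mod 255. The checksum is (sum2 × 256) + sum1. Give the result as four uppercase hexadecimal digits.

2A86

Running sums (mod 255):
  after byte 0 (0x10): sum1=16, sum2=16
  after byte 1 (0x10): sum1=32, sum2=48
  after byte 2 (0x9C): sum1=188, sum2=236
  after byte 3 (0xBC): sum1=121, sum2=102
  after byte 4 (0xC3): sum1=61, sum2=163
  after byte 5 (0x49): sum1=134, sum2=42
Checksum = sum2·256 + sum1 = 42·256 + 134 = 10886 = 0x2A86.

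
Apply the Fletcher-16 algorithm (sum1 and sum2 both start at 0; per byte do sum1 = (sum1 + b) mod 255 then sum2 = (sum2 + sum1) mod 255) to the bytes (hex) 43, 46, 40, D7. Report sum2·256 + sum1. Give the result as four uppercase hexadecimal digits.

38A1

Running sums (mod 255):
  after byte 0 (43): sum1=67, sum2=67
  after byte 1 (46): sum1=137, sum2=204
  after byte 2 (40): sum1=201, sum2=150
  after byte 3 (D7): sum1=161, sum2=56
Checksum = sum2·256 + sum1 = 56·256 + 161 = 14497 = 0x38A1.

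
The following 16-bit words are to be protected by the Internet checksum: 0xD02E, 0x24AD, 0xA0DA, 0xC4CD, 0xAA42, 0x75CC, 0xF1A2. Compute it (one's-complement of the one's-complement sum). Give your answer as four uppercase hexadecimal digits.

93C9

One's-complement addition (fold any carry out of bit 15 back into bit 0):
  0xD02E + 0x24AD = 0x0F4DB
  0xF4DB + 0xA0DA = 0x195B5 → wrap carry → 0x95B6
  0x95B6 + 0xC4CD = 0x15A83 → wrap carry → 0x5A84
  0x5A84 + 0xAA42 = 0x104C6 → wrap carry → 0x04C7
  0x04C7 + 0x75CC = 0x07A93
  0x7A93 + 0xF1A2 = 0x16C35 → wrap carry → 0x6C36
One's-complement sum = 0x6C36.
Checksum = ~0x6C36 & 0xFFFF = 0x93C9.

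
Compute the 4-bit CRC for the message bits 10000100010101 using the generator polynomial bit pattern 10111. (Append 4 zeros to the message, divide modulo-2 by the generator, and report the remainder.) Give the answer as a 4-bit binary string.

1000

Append 4 zeros: 100001000101010000. Divide by 10111 (XOR where the leading bit is 1):
  pos 0: 10000 XOR 10111 = 00111
  pos 2: 11110 XOR 10111 = 01001
  pos 3: 10010 XOR 10111 = 00101
  pos 5: 10101 XOR 10111 = 00010
  pos 8: 10010 XOR 10111 = 00101
  pos 10: 10110 XOR 10111 = 00001
Remainder (last 4 bits) = 1000. This is the CRC / FCS.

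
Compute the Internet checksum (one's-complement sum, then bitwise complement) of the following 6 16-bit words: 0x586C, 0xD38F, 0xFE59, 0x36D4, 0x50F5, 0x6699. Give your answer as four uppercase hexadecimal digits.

One's-complement addition (fold any carry out of bit 15 back into bit 0):
  0x586C + 0xD38F = 0x12BFB → wrap carry → 0x2BFC
  0x2BFC + 0xFE59 = 0x12A55 → wrap carry → 0x2A56
  0x2A56 + 0x36D4 = 0x0612A
  0x612A + 0x50F5 = 0x0B21F
  0xB21F + 0x6699 = 0x118B8 → wrap carry → 0x18B9
One's-complement sum = 0x18B9.
Checksum = ~0x18B9 & 0xFFFF = 0xE746.

E746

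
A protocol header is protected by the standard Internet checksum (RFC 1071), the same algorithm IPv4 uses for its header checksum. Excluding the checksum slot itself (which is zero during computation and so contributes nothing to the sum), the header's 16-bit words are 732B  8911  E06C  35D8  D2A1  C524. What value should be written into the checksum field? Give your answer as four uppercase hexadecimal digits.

One's-complement addition (fold any carry out of bit 15 back into bit 0):
  0x732B + 0x8911 = 0x0FC3C
  0xFC3C + 0xE06C = 0x1DCA8 → wrap carry → 0xDCA9
  0xDCA9 + 0x35D8 = 0x11281 → wrap carry → 0x1282
  0x1282 + 0xD2A1 = 0x0E523
  0xE523 + 0xC524 = 0x1AA47 → wrap carry → 0xAA48
One's-complement sum = 0xAA48.
Checksum = ~0xAA48 & 0xFFFF = 0x55B7.

55B7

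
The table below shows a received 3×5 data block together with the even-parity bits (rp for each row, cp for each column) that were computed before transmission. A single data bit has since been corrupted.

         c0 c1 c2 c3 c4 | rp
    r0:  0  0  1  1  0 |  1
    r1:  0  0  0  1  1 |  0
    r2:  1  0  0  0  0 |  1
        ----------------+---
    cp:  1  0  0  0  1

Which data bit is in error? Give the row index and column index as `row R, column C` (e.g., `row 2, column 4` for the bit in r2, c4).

Recompute each row's even parity and compare to rp:
  r0: data parity 0, sent rp 1 → mismatch
  r1: data parity 0, sent rp 0 → ok
  r2: data parity 1, sent rp 1 → ok
Recompute each column's even parity and compare to cp:
  c0: data parity 1, sent cp 1 → ok
  c1: data parity 0, sent cp 0 → ok
  c2: data parity 1, sent cp 0 → mismatch
  c3: data parity 0, sent cp 0 → ok
  c4: data parity 1, sent cp 1 → ok
Exactly one row (r0) and one column (c2) fail → the flipped bit is at their intersection.

row 0, column 2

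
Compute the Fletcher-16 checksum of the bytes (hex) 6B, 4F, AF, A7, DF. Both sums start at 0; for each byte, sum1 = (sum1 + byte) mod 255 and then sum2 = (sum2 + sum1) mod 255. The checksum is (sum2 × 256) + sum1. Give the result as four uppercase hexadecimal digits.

Running sums (mod 255):
  after byte 0 (6B): sum1=107, sum2=107
  after byte 1 (4F): sum1=186, sum2=38
  after byte 2 (AF): sum1=106, sum2=144
  after byte 3 (A7): sum1=18, sum2=162
  after byte 4 (DF): sum1=241, sum2=148
Checksum = sum2·256 + sum1 = 148·256 + 241 = 38129 = 0x94F1.

94F1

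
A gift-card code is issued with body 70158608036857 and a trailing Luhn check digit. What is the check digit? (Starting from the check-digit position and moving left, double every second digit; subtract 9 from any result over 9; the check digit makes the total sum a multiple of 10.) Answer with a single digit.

4

Partial digits right→left: 7 5 8 6 3 0 8 0 6 8 5 1 0 7
Double every second digit counting from the check-digit position (so the 1st, 3rd, 5th, ... of the partial from the right).
  doubled (with −9 where >9): 5 7 6 7 3 1 0 → sum 29
  kept as-is: 5 6 0 0 8 1 7 → sum 27
Total = 29 + 27 = 56.
Check digit = (10 − (56 mod 10)) mod 10 = 4.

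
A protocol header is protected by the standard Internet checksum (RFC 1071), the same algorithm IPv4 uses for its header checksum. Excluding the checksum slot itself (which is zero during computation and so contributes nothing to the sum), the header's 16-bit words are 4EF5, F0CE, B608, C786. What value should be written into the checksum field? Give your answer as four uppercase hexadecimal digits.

42AC

One's-complement addition (fold any carry out of bit 15 back into bit 0):
  0x4EF5 + 0xF0CE = 0x13FC3 → wrap carry → 0x3FC4
  0x3FC4 + 0xB608 = 0x0F5CC
  0xF5CC + 0xC786 = 0x1BD52 → wrap carry → 0xBD53
One's-complement sum = 0xBD53.
Checksum = ~0xBD53 & 0xFFFF = 0x42AC.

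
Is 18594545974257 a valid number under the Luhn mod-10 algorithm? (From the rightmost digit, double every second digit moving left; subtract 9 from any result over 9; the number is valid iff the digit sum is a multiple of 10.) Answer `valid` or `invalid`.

From the right, keep odd positions and double even positions (subtract 9 from any doubled value over 9):
  doubled (positions 2,4,...): 1 8 9 8 8 1 2 → sum 37
  kept (positions 1,3,...): 7 2 7 5 5 9 8 → sum 43
Total = 80.
80 mod 10 = 0, so the number is valid.

valid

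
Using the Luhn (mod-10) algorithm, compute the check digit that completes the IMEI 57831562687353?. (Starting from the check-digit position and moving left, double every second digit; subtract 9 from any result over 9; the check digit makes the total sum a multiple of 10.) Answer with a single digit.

7

Partial digits right→left: 3 5 3 7 8 6 2 6 5 1 3 8 7 5
Double every second digit counting from the check-digit position (so the 1st, 3rd, 5th, ... of the partial from the right).
  doubled (with −9 where >9): 6 6 7 4 1 6 5 → sum 35
  kept as-is: 5 7 6 6 1 8 5 → sum 38
Total = 35 + 38 = 73.
Check digit = (10 − (73 mod 10)) mod 10 = 7.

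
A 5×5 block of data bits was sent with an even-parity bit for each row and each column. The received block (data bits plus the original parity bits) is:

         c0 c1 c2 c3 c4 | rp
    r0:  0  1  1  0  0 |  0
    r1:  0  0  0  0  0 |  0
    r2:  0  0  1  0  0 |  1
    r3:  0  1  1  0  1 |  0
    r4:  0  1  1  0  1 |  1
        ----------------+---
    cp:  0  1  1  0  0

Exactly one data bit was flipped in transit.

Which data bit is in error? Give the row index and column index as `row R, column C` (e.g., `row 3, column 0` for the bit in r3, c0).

row 3, column 2

Recompute each row's even parity and compare to rp:
  r0: data parity 0, sent rp 0 → ok
  r1: data parity 0, sent rp 0 → ok
  r2: data parity 1, sent rp 1 → ok
  r3: data parity 1, sent rp 0 → mismatch
  r4: data parity 1, sent rp 1 → ok
Recompute each column's even parity and compare to cp:
  c0: data parity 0, sent cp 0 → ok
  c1: data parity 1, sent cp 1 → ok
  c2: data parity 0, sent cp 1 → mismatch
  c3: data parity 0, sent cp 0 → ok
  c4: data parity 0, sent cp 0 → ok
Exactly one row (r3) and one column (c2) fail → the flipped bit is at their intersection.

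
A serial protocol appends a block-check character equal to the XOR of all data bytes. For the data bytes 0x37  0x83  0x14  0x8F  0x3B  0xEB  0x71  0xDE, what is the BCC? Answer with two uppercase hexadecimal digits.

XOR the bytes together:
  start with 0x37
  0x37 ⊕ 0x83 = 0xB4
  0xB4 ⊕ 0x14 = 0xA0
  0xA0 ⊕ 0x8F = 0x2F
  0x2F ⊕ 0x3B = 0x14
  0x14 ⊕ 0xEB = 0xFF
  0xFF ⊕ 0x71 = 0x8E
  0x8E ⊕ 0xDE = 0x50

50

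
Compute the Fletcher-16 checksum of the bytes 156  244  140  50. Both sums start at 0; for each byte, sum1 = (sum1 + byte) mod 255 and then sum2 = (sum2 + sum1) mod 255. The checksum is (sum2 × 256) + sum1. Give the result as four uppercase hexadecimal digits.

Running sums (mod 255):
  after byte 0 (156): sum1=156, sum2=156
  after byte 1 (244): sum1=145, sum2=46
  after byte 2 (140): sum1=30, sum2=76
  after byte 3 (50): sum1=80, sum2=156
Checksum = sum2·256 + sum1 = 156·256 + 80 = 40016 = 0x9C50.

9C50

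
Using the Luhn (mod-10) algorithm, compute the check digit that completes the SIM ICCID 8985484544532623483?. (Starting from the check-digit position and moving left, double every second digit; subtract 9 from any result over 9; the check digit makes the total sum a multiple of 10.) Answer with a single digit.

Partial digits right→left: 3 8 4 3 2 6 2 3 5 4 4 5 4 8 4 5 8 9 8
Double every second digit counting from the check-digit position (so the 1st, 3rd, 5th, ... of the partial from the right).
  doubled (with −9 where >9): 6 8 4 4 1 8 8 8 7 7 → sum 61
  kept as-is: 8 3 6 3 4 5 8 5 9 → sum 51
Total = 61 + 51 = 112.
Check digit = (10 − (112 mod 10)) mod 10 = 8.

8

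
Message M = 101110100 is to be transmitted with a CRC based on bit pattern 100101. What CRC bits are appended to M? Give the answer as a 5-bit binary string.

Append 5 zeros: 10111010000000. Divide by 100101 (XOR where the leading bit is 1):
  pos 0: 101110 XOR 100101 = 001011
  pos 2: 101110 XOR 100101 = 001011
  pos 4: 101100 XOR 100101 = 001001
  pos 6: 100100 XOR 100101 = 000001
Remainder (last 5 bits) = 00100. This is the CRC / FCS.

00100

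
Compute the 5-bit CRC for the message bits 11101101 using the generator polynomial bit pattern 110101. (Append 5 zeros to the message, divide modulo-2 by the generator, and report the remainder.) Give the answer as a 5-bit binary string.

Append 5 zeros: 1110110100000. Divide by 110101 (XOR where the leading bit is 1):
  pos 0: 111011 XOR 110101 = 001110
  pos 2: 111001 XOR 110101 = 001100
  pos 4: 110000 XOR 110101 = 000101
  pos 7: 101000 XOR 110101 = 011101
Remainder (last 5 bits) = 11101. This is the CRC / FCS.

11101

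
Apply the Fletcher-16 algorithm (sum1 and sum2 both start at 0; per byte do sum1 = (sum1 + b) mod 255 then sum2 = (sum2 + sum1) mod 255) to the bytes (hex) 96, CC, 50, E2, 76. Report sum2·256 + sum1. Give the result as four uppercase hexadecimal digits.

Running sums (mod 255):
  after byte 0 (96): sum1=150, sum2=150
  after byte 1 (CC): sum1=99, sum2=249
  after byte 2 (50): sum1=179, sum2=173
  after byte 3 (E2): sum1=150, sum2=68
  after byte 4 (76): sum1=13, sum2=81
Checksum = sum2·256 + sum1 = 81·256 + 13 = 20749 = 0x510D.

510D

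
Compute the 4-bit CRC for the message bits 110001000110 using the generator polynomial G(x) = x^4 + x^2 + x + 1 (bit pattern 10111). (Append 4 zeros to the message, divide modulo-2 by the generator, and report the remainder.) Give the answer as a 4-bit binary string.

1110

Append 4 zeros: 1100010001100000. Divide by 10111 (XOR where the leading bit is 1):
  pos 0: 11000 XOR 10111 = 01111
  pos 1: 11111 XOR 10111 = 01000
  pos 2: 10000 XOR 10111 = 00111
  pos 4: 11100 XOR 10111 = 01011
  pos 5: 10111 XOR 10111 = 00000
  pos 10: 10000 XOR 10111 = 00111
Remainder (last 4 bits) = 1110. This is the CRC / FCS.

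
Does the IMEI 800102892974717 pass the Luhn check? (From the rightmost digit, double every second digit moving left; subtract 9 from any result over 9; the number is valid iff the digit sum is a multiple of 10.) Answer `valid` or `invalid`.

invalid

From the right, keep odd positions and double even positions (subtract 9 from any doubled value over 9):
  doubled (positions 2,4,...): 2 8 9 9 4 2 0 → sum 34
  kept (positions 1,3,...): 7 7 7 2 8 0 0 8 → sum 39
Total = 73.
73 mod 10 = 3, so the number is invalid.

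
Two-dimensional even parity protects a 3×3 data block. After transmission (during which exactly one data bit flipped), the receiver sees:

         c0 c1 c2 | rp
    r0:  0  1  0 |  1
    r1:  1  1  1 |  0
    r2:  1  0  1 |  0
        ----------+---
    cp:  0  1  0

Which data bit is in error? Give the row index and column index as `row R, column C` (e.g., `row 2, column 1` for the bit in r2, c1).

row 1, column 1

Recompute each row's even parity and compare to rp:
  r0: data parity 1, sent rp 1 → ok
  r1: data parity 1, sent rp 0 → mismatch
  r2: data parity 0, sent rp 0 → ok
Recompute each column's even parity and compare to cp:
  c0: data parity 0, sent cp 0 → ok
  c1: data parity 0, sent cp 1 → mismatch
  c2: data parity 0, sent cp 0 → ok
Exactly one row (r1) and one column (c1) fail → the flipped bit is at their intersection.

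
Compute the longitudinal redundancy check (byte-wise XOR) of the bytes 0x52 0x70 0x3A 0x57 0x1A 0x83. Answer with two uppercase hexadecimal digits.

D6

XOR the bytes together:
  start with 0x52
  0x52 ⊕ 0x70 = 0x22
  0x22 ⊕ 0x3A = 0x18
  0x18 ⊕ 0x57 = 0x4F
  0x4F ⊕ 0x1A = 0x55
  0x55 ⊕ 0x83 = 0xD6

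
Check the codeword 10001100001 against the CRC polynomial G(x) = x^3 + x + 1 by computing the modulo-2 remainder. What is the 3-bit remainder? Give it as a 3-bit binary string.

000

Modulo-2 division of 10001100001 by 1011:
  pos 0: 1000 XOR 1011 = 0011
  pos 2: 1111 XOR 1011 = 0100
  pos 3: 1000 XOR 1011 = 0011
  pos 5: 1100 XOR 1011 = 0111
  pos 6: 1110 XOR 1011 = 0101
  pos 7: 1011 XOR 1011 = 0000
Remainder = 000 (zero — the frame passes the CRC check).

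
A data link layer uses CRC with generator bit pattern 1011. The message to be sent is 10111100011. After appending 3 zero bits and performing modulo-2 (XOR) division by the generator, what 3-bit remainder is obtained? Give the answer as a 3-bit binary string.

011

Append 3 zeros: 10111100011000. Divide by 1011 (XOR where the leading bit is 1):
  pos 0: 1011 XOR 1011 = 0000
  pos 4: 1100 XOR 1011 = 0111
  pos 5: 1110 XOR 1011 = 0101
  pos 6: 1011 XOR 1011 = 0000
  pos 10: 1000 XOR 1011 = 0011
Remainder (last 3 bits) = 011. This is the CRC / FCS.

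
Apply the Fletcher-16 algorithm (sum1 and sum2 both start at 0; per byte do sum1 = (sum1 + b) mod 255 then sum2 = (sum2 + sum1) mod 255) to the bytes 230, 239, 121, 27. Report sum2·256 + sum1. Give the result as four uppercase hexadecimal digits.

Running sums (mod 255):
  after byte 0 (230): sum1=230, sum2=230
  after byte 1 (239): sum1=214, sum2=189
  after byte 2 (121): sum1=80, sum2=14
  after byte 3 (27): sum1=107, sum2=121
Checksum = sum2·256 + sum1 = 121·256 + 107 = 31083 = 0x796B.

796B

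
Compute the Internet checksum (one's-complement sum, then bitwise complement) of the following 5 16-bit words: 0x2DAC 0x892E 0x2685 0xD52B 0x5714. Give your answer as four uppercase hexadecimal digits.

One's-complement addition (fold any carry out of bit 15 back into bit 0):
  0x2DAC + 0x892E = 0x0B6DA
  0xB6DA + 0x2685 = 0x0DD5F
  0xDD5F + 0xD52B = 0x1B28A → wrap carry → 0xB28B
  0xB28B + 0x5714 = 0x1099F → wrap carry → 0x09A0
One's-complement sum = 0x09A0.
Checksum = ~0x09A0 & 0xFFFF = 0xF65F.

F65F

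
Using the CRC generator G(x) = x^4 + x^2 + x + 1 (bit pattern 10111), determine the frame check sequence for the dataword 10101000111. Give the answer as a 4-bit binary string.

Append 4 zeros: 101010001110000. Divide by 10111 (XOR where the leading bit is 1):
  pos 0: 10101 XOR 10111 = 00010
  pos 3: 10000 XOR 10111 = 00111
  pos 5: 11111 XOR 10111 = 01000
  pos 6: 10001 XOR 10111 = 00110
  pos 8: 11000 XOR 10111 = 01111
  pos 9: 11110 XOR 10111 = 01001
  pos 10: 10010 XOR 10111 = 00101
Remainder (last 4 bits) = 0101. This is the CRC / FCS.

0101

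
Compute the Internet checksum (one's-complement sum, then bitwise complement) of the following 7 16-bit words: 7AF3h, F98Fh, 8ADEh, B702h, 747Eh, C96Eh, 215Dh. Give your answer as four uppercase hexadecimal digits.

EA50

One's-complement addition (fold any carry out of bit 15 back into bit 0):
  0x7AF3 + 0xF98F = 0x17482 → wrap carry → 0x7483
  0x7483 + 0x8ADE = 0x0FF61
  0xFF61 + 0xB702 = 0x1B663 → wrap carry → 0xB664
  0xB664 + 0x747E = 0x12AE2 → wrap carry → 0x2AE3
  0x2AE3 + 0xC96E = 0x0F451
  0xF451 + 0x215D = 0x115AE → wrap carry → 0x15AF
One's-complement sum = 0x15AF.
Checksum = ~0x15AF & 0xFFFF = 0xEA50.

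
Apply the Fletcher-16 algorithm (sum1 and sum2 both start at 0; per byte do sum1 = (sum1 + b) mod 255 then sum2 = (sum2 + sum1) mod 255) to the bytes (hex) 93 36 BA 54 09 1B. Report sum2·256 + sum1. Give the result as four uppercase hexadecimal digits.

Running sums (mod 255):
  after byte 0 (93): sum1=147, sum2=147
  after byte 1 (36): sum1=201, sum2=93
  after byte 2 (BA): sum1=132, sum2=225
  after byte 3 (54): sum1=216, sum2=186
  after byte 4 (09): sum1=225, sum2=156
  after byte 5 (1B): sum1=252, sum2=153
Checksum = sum2·256 + sum1 = 153·256 + 252 = 39420 = 0x99FC.

99FC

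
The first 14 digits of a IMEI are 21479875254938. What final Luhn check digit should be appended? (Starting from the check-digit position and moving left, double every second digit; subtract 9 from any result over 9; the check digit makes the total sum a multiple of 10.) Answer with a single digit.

7

Partial digits right→left: 8 3 9 4 5 2 5 7 8 9 7 4 1 2
Double every second digit counting from the check-digit position (so the 1st, 3rd, 5th, ... of the partial from the right).
  doubled (with −9 where >9): 7 9 1 1 7 5 2 → sum 32
  kept as-is: 3 4 2 7 9 4 2 → sum 31
Total = 32 + 31 = 63.
Check digit = (10 − (63 mod 10)) mod 10 = 7.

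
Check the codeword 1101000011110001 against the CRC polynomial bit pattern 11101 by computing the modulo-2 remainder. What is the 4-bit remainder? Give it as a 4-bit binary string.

Modulo-2 division of 1101000011110001 by 11101:
  pos 0: 11010 XOR 11101 = 00111
  pos 2: 11100 XOR 11101 = 00001
  pos 6: 10111 XOR 11101 = 01010
  pos 7: 10101 XOR 11101 = 01000
  pos 8: 10000 XOR 11101 = 01101
  pos 9: 11010 XOR 11101 = 00111
  pos 11: 11101 XOR 11101 = 00000
Remainder = 0000 (zero — the frame passes the CRC check).

0000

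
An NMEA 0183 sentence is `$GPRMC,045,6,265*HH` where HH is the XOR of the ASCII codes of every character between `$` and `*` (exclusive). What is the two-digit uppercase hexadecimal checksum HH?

XOR the ASCII codes of the payload characters:
  'G' = 0x47 → acc = 0x47
  'P' = 0x50 → acc = 0x17
  'R' = 0x52 → acc = 0x45
  'M' = 0x4D → acc = 0x08
  'C' = 0x43 → acc = 0x4B
  ',' = 0x2C → acc = 0x67
  '0' = 0x30 → acc = 0x57
  '4' = 0x34 → acc = 0x63
  '5' = 0x35 → acc = 0x56
  ',' = 0x2C → acc = 0x7A
  '6' = 0x36 → acc = 0x4C
  ',' = 0x2C → acc = 0x60
  '2' = 0x32 → acc = 0x52
  '6' = 0x36 → acc = 0x64
  '5' = 0x35 → acc = 0x51
Checksum = 0x51.

51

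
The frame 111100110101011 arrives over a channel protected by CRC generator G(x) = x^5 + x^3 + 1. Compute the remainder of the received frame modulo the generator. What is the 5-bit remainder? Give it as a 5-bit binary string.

10010

Modulo-2 division of 111100110101011 by 101001:
  pos 0: 111100 XOR 101001 = 010101
  pos 1: 101011 XOR 101001 = 000010
  pos 5: 101010 XOR 101001 = 000011
  pos 9: 111011 XOR 101001 = 010010
Remainder = 10010 (nonzero — an error is detected).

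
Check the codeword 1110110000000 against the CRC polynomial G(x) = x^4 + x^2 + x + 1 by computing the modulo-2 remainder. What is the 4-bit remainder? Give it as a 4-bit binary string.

Modulo-2 division of 1110110000000 by 10111:
  pos 0: 11101 XOR 10111 = 01010
  pos 1: 10101 XOR 10111 = 00010
  pos 4: 10000 XOR 10111 = 00111
  pos 6: 11100 XOR 10111 = 01011
  pos 7: 10110 XOR 10111 = 00001
Remainder = 0010 (nonzero — an error is detected).

0010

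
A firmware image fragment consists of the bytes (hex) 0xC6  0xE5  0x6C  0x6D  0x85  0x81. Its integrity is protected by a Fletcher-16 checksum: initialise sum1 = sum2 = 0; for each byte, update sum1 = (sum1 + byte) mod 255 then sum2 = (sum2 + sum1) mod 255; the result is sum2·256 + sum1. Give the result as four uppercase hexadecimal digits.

Running sums (mod 255):
  after byte 0 (0xC6): sum1=198, sum2=198
  after byte 1 (0xE5): sum1=172, sum2=115
  after byte 2 (0x6C): sum1=25, sum2=140
  after byte 3 (0x6D): sum1=134, sum2=19
  after byte 4 (0x85): sum1=12, sum2=31
  after byte 5 (0x81): sum1=141, sum2=172
Checksum = sum2·256 + sum1 = 172·256 + 141 = 44173 = 0xAC8D.

AC8D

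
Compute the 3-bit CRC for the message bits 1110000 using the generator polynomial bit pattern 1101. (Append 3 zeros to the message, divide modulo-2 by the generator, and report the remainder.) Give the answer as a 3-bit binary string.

111

Append 3 zeros: 1110000000. Divide by 1101 (XOR where the leading bit is 1):
  pos 0: 1110 XOR 1101 = 0011
  pos 2: 1100 XOR 1101 = 0001
  pos 5: 1000 XOR 1101 = 0101
  pos 6: 1010 XOR 1101 = 0111
Remainder (last 3 bits) = 111. This is the CRC / FCS.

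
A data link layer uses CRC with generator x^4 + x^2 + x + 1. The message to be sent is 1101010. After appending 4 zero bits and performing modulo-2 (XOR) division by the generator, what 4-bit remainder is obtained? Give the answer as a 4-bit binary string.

0011

Append 4 zeros: 11010100000. Divide by 10111 (XOR where the leading bit is 1):
  pos 0: 11010 XOR 10111 = 01101
  pos 1: 11011 XOR 10111 = 01100
  pos 2: 11000 XOR 10111 = 01111
  pos 3: 11110 XOR 10111 = 01001
  pos 4: 10010 XOR 10111 = 00101
  pos 6: 10100 XOR 10111 = 00011
Remainder (last 4 bits) = 0011. This is the CRC / FCS.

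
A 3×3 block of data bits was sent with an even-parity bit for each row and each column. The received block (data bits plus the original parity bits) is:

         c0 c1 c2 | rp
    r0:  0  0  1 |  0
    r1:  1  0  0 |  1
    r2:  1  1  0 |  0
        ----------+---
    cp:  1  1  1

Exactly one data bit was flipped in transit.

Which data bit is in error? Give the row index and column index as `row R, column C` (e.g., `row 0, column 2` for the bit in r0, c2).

Recompute each row's even parity and compare to rp:
  r0: data parity 1, sent rp 0 → mismatch
  r1: data parity 1, sent rp 1 → ok
  r2: data parity 0, sent rp 0 → ok
Recompute each column's even parity and compare to cp:
  c0: data parity 0, sent cp 1 → mismatch
  c1: data parity 1, sent cp 1 → ok
  c2: data parity 1, sent cp 1 → ok
Exactly one row (r0) and one column (c0) fail → the flipped bit is at their intersection.

row 0, column 0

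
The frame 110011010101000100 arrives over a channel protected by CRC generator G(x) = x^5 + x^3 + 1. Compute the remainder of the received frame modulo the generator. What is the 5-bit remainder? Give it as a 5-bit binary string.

00000

Modulo-2 division of 110011010101000100 by 101001:
  pos 0: 110011 XOR 101001 = 011010
  pos 1: 110100 XOR 101001 = 011101
  pos 2: 111011 XOR 101001 = 010010
  pos 3: 100100 XOR 101001 = 001101
  pos 5: 110110 XOR 101001 = 011111
  pos 6: 111111 XOR 101001 = 010110
  pos 7: 101100 XOR 101001 = 000101
  pos 10: 101001 XOR 101001 = 000000
Remainder = 00000 (zero — the frame passes the CRC check).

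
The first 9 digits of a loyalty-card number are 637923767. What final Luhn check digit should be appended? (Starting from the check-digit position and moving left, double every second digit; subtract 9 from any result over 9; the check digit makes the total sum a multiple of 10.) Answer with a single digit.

7

Partial digits right→left: 7 6 7 3 2 9 7 3 6
Double every second digit counting from the check-digit position (so the 1st, 3rd, 5th, ... of the partial from the right).
  doubled (with −9 where >9): 5 5 4 5 3 → sum 22
  kept as-is: 6 3 9 3 → sum 21
Total = 22 + 21 = 43.
Check digit = (10 − (43 mod 10)) mod 10 = 7.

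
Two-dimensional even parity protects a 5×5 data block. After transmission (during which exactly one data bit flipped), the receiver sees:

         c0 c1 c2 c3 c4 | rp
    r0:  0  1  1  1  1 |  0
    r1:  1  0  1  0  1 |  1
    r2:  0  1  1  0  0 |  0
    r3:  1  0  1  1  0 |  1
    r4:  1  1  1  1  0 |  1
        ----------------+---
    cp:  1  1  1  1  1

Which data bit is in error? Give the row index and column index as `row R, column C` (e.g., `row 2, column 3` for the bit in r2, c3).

row 4, column 4

Recompute each row's even parity and compare to rp:
  r0: data parity 0, sent rp 0 → ok
  r1: data parity 1, sent rp 1 → ok
  r2: data parity 0, sent rp 0 → ok
  r3: data parity 1, sent rp 1 → ok
  r4: data parity 0, sent rp 1 → mismatch
Recompute each column's even parity and compare to cp:
  c0: data parity 1, sent cp 1 → ok
  c1: data parity 1, sent cp 1 → ok
  c2: data parity 1, sent cp 1 → ok
  c3: data parity 1, sent cp 1 → ok
  c4: data parity 0, sent cp 1 → mismatch
Exactly one row (r4) and one column (c4) fail → the flipped bit is at their intersection.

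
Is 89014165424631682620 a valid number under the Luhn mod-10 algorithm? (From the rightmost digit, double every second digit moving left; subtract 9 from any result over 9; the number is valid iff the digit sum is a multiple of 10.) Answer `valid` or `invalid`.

From the right, keep odd positions and double even positions (subtract 9 from any doubled value over 9):
  doubled (positions 2,4,...): 4 4 3 6 8 8 3 8 0 7 → sum 51
  kept (positions 1,3,...): 0 6 8 1 6 2 5 1 1 9 → sum 39
Total = 90.
90 mod 10 = 0, so the number is valid.

valid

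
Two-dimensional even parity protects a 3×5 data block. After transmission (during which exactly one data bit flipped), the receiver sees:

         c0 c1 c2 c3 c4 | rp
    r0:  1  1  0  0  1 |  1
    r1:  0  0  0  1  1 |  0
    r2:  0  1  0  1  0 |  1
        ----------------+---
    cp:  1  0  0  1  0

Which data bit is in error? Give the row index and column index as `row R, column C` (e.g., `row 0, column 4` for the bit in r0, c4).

Recompute each row's even parity and compare to rp:
  r0: data parity 1, sent rp 1 → ok
  r1: data parity 0, sent rp 0 → ok
  r2: data parity 0, sent rp 1 → mismatch
Recompute each column's even parity and compare to cp:
  c0: data parity 1, sent cp 1 → ok
  c1: data parity 0, sent cp 0 → ok
  c2: data parity 0, sent cp 0 → ok
  c3: data parity 0, sent cp 1 → mismatch
  c4: data parity 0, sent cp 0 → ok
Exactly one row (r2) and one column (c3) fail → the flipped bit is at their intersection.

row 2, column 3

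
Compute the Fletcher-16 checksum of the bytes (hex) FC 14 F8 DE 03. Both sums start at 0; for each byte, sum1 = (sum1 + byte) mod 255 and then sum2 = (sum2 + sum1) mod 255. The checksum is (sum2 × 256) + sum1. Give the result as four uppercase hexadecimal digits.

Running sums (mod 255):
  after byte 0 (FC): sum1=252, sum2=252
  after byte 1 (14): sum1=17, sum2=14
  after byte 2 (F8): sum1=10, sum2=24
  after byte 3 (DE): sum1=232, sum2=1
  after byte 4 (03): sum1=235, sum2=236
Checksum = sum2·256 + sum1 = 236·256 + 235 = 60651 = 0xECEB.

ECEB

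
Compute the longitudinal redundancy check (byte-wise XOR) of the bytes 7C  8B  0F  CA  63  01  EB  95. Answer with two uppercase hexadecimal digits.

2E

XOR the bytes together:
  start with 0x7C
  0x7C ⊕ 0x8B = 0xF7
  0xF7 ⊕ 0x0F = 0xF8
  0xF8 ⊕ 0xCA = 0x32
  0x32 ⊕ 0x63 = 0x51
  0x51 ⊕ 0x01 = 0x50
  0x50 ⊕ 0xEB = 0xBB
  0xBB ⊕ 0x95 = 0x2E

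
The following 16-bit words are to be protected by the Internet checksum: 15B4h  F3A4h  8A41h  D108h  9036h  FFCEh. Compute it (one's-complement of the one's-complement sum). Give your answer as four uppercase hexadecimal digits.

One's-complement addition (fold any carry out of bit 15 back into bit 0):
  0x15B4 + 0xF3A4 = 0x10958 → wrap carry → 0x0959
  0x0959 + 0x8A41 = 0x0939A
  0x939A + 0xD108 = 0x164A2 → wrap carry → 0x64A3
  0x64A3 + 0x9036 = 0x0F4D9
  0xF4D9 + 0xFFCE = 0x1F4A7 → wrap carry → 0xF4A8
One's-complement sum = 0xF4A8.
Checksum = ~0xF4A8 & 0xFFFF = 0x0B57.

0B57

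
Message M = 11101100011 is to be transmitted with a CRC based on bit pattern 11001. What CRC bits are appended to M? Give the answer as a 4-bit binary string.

Append 4 zeros: 111011000110000. Divide by 11001 (XOR where the leading bit is 1):
  pos 0: 11101 XOR 11001 = 00100
  pos 2: 10010 XOR 11001 = 01011
  pos 3: 10110 XOR 11001 = 01111
  pos 4: 11110 XOR 11001 = 00111
  pos 6: 11111 XOR 11001 = 00110
  pos 8: 11000 XOR 11001 = 00001
Remainder (last 4 bits) = 0100. This is the CRC / FCS.

0100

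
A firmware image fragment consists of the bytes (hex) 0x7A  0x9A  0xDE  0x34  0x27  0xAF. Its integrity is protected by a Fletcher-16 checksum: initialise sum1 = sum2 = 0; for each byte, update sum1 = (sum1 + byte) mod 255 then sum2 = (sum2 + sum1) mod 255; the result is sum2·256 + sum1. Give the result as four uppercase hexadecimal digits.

F9FE

Running sums (mod 255):
  after byte 0 (0x7A): sum1=122, sum2=122
  after byte 1 (0x9A): sum1=21, sum2=143
  after byte 2 (0xDE): sum1=243, sum2=131
  after byte 3 (0x34): sum1=40, sum2=171
  after byte 4 (0x27): sum1=79, sum2=250
  after byte 5 (0xAF): sum1=254, sum2=249
Checksum = sum2·256 + sum1 = 249·256 + 254 = 63998 = 0xF9FE.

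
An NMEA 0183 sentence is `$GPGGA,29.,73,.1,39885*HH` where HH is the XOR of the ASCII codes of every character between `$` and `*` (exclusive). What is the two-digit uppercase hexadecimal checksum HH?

57

XOR the ASCII codes of the payload characters:
  'G' = 0x47 → acc = 0x47
  'P' = 0x50 → acc = 0x17
  'G' = 0x47 → acc = 0x50
  'G' = 0x47 → acc = 0x17
  'A' = 0x41 → acc = 0x56
  ',' = 0x2C → acc = 0x7A
  '2' = 0x32 → acc = 0x48
  '9' = 0x39 → acc = 0x71
  '.' = 0x2E → acc = 0x5F
  ',' = 0x2C → acc = 0x73
  '7' = 0x37 → acc = 0x44
  '3' = 0x33 → acc = 0x77
  ',' = 0x2C → acc = 0x5B
  '.' = 0x2E → acc = 0x75
  '1' = 0x31 → acc = 0x44
  ',' = 0x2C → acc = 0x68
  '3' = 0x33 → acc = 0x5B
  '9' = 0x39 → acc = 0x62
  '8' = 0x38 → acc = 0x5A
  '8' = 0x38 → acc = 0x62
  '5' = 0x35 → acc = 0x57
Checksum = 0x57.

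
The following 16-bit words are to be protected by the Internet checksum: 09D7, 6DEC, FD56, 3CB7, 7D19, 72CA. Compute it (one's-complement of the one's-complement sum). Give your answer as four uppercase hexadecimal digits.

One's-complement addition (fold any carry out of bit 15 back into bit 0):
  0x09D7 + 0x6DEC = 0x077C3
  0x77C3 + 0xFD56 = 0x17519 → wrap carry → 0x751A
  0x751A + 0x3CB7 = 0x0B1D1
  0xB1D1 + 0x7D19 = 0x12EEA → wrap carry → 0x2EEB
  0x2EEB + 0x72CA = 0x0A1B5
One's-complement sum = 0xA1B5.
Checksum = ~0xA1B5 & 0xFFFF = 0x5E4A.

5E4A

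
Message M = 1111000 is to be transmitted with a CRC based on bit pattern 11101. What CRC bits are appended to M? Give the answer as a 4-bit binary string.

Append 4 zeros: 11110000000. Divide by 11101 (XOR where the leading bit is 1):
  pos 0: 11110 XOR 11101 = 00011
  pos 3: 11000 XOR 11101 = 00101
  pos 5: 10100 XOR 11101 = 01001
  pos 6: 10010 XOR 11101 = 01111
Remainder (last 4 bits) = 1111. This is the CRC / FCS.

1111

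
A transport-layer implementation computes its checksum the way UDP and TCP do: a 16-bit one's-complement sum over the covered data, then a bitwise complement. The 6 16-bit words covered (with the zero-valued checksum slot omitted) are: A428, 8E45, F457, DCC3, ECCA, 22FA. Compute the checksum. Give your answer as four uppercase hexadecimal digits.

ECB0

One's-complement addition (fold any carry out of bit 15 back into bit 0):
  0xA428 + 0x8E45 = 0x1326D → wrap carry → 0x326E
  0x326E + 0xF457 = 0x126C5 → wrap carry → 0x26C6
  0x26C6 + 0xDCC3 = 0x10389 → wrap carry → 0x038A
  0x038A + 0xECCA = 0x0F054
  0xF054 + 0x22FA = 0x1134E → wrap carry → 0x134F
One's-complement sum = 0x134F.
Checksum = ~0x134F & 0xFFFF = 0xECB0.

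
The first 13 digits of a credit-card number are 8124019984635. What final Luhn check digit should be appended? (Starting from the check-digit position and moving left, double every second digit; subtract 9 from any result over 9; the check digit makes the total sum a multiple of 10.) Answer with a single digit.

7

Partial digits right→left: 5 3 6 4 8 9 9 1 0 4 2 1 8
Double every second digit counting from the check-digit position (so the 1st, 3rd, 5th, ... of the partial from the right).
  doubled (with −9 where >9): 1 3 7 9 0 4 7 → sum 31
  kept as-is: 3 4 9 1 4 1 → sum 22
Total = 31 + 22 = 53.
Check digit = (10 − (53 mod 10)) mod 10 = 7.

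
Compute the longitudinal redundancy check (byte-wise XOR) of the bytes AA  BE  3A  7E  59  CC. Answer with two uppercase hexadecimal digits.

C5

XOR the bytes together:
  start with 0xAA
  0xAA ⊕ 0xBE = 0x14
  0x14 ⊕ 0x3A = 0x2E
  0x2E ⊕ 0x7E = 0x50
  0x50 ⊕ 0x59 = 0x09
  0x09 ⊕ 0xCC = 0xC5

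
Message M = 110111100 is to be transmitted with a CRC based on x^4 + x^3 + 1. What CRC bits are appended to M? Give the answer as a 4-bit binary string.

1101

Append 4 zeros: 1101111000000. Divide by 11001 (XOR where the leading bit is 1):
  pos 0: 11011 XOR 11001 = 00010
  pos 3: 10110 XOR 11001 = 01111
  pos 4: 11110 XOR 11001 = 00111
  pos 6: 11100 XOR 11001 = 00101
  pos 8: 10100 XOR 11001 = 01101
Remainder (last 4 bits) = 1101. This is the CRC / FCS.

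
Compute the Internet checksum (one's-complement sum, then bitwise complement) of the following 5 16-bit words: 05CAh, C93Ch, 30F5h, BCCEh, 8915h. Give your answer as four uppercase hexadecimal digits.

BA1F

One's-complement addition (fold any carry out of bit 15 back into bit 0):
  0x05CA + 0xC93C = 0x0CF06
  0xCF06 + 0x30F5 = 0x0FFFB
  0xFFFB + 0xBCCE = 0x1BCC9 → wrap carry → 0xBCCA
  0xBCCA + 0x8915 = 0x145DF → wrap carry → 0x45E0
One's-complement sum = 0x45E0.
Checksum = ~0x45E0 & 0xFFFF = 0xBA1F.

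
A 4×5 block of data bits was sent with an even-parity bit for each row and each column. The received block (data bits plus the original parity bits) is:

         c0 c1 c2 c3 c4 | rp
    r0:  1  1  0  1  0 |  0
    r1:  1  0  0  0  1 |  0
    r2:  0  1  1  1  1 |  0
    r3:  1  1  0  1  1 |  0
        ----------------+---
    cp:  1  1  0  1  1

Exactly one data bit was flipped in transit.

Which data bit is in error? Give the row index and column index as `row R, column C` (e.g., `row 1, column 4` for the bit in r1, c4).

Recompute each row's even parity and compare to rp:
  r0: data parity 1, sent rp 0 → mismatch
  r1: data parity 0, sent rp 0 → ok
  r2: data parity 0, sent rp 0 → ok
  r3: data parity 0, sent rp 0 → ok
Recompute each column's even parity and compare to cp:
  c0: data parity 1, sent cp 1 → ok
  c1: data parity 1, sent cp 1 → ok
  c2: data parity 1, sent cp 0 → mismatch
  c3: data parity 1, sent cp 1 → ok
  c4: data parity 1, sent cp 1 → ok
Exactly one row (r0) and one column (c2) fail → the flipped bit is at their intersection.

row 0, column 2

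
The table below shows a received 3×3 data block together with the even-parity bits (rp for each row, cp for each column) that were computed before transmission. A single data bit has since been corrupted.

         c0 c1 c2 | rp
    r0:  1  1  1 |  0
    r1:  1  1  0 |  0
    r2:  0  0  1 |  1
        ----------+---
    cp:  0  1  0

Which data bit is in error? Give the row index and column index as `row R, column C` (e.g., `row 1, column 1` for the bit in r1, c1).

row 0, column 1

Recompute each row's even parity and compare to rp:
  r0: data parity 1, sent rp 0 → mismatch
  r1: data parity 0, sent rp 0 → ok
  r2: data parity 1, sent rp 1 → ok
Recompute each column's even parity and compare to cp:
  c0: data parity 0, sent cp 0 → ok
  c1: data parity 0, sent cp 1 → mismatch
  c2: data parity 0, sent cp 0 → ok
Exactly one row (r0) and one column (c1) fail → the flipped bit is at their intersection.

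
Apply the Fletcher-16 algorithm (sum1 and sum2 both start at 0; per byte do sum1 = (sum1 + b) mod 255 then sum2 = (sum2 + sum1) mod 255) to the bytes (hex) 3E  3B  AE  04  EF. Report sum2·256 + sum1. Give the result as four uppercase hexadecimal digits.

Running sums (mod 255):
  after byte 0 (3E): sum1=62, sum2=62
  after byte 1 (3B): sum1=121, sum2=183
  after byte 2 (AE): sum1=40, sum2=223
  after byte 3 (04): sum1=44, sum2=12
  after byte 4 (EF): sum1=28, sum2=40
Checksum = sum2·256 + sum1 = 40·256 + 28 = 10268 = 0x281C.

281C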